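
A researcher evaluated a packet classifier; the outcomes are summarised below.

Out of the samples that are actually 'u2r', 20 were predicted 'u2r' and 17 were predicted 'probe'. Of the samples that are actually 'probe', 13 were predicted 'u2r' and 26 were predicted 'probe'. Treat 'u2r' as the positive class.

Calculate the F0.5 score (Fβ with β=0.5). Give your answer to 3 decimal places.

0.592

Fβ = (1+β²)·TP / ((1+β²)·TP + β²·FN + FP), with β²=1/4
= 1.25·20 / (1.25·20 + 0.25·17 + 13) = 0.592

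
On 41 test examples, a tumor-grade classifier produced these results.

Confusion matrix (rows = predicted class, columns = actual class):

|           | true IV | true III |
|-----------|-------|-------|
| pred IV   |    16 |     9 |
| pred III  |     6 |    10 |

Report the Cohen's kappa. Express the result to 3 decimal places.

Observed agreement pₒ = trace/N = 26/41 = 0.6341
Expected agreement pₑ = Σ (rowᵢ·colᵢ)/N² = (22·25 + 19·16)/41² = 0.5080
κ = (pₒ − pₑ)/(1 − pₑ) = (0.6341 − 0.5080)/(1 − 0.5080) = 0.256

0.256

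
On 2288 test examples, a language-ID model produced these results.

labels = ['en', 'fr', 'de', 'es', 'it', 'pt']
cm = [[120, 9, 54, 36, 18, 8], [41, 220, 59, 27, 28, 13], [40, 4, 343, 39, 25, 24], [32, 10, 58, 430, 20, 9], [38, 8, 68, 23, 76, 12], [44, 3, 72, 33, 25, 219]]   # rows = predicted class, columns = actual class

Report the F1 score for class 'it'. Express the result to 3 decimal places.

Treat 'it' as positive and all other classes as negative.
F1 score = 2·TP/(2·TP+FP+FN).
it: TP=76, FP=38+8+68+23+12=149, FN=18+28+25+20+25=116 → 152/417 = 0.3645

0.365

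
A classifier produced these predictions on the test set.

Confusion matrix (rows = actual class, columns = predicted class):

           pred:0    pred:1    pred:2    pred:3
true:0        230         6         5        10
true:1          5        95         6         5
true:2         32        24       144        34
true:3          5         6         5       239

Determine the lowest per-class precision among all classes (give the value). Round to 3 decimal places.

0.725

Per-class precision (TP/(TP+FP)):
  0: TP=230, FP=5+32+5=42 → 230/272 = 0.8456
  1: TP=95, FP=6+24+6=36 → 95/131 = 0.7252
  2: TP=144, FP=5+6+5=16 → 144/160 = 0.9000
  3: TP=239, FP=10+5+34=49 → 239/288 = 0.8299
Lowest is class '1' with precision = 0.725.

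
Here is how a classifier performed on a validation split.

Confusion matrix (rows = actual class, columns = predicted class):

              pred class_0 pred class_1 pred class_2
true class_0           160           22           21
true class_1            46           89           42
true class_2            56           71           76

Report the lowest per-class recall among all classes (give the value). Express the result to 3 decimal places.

0.374

Per-class recall (TP/(TP+FN)):
  class_0: TP=160, FN=22+21=43 → 160/203 = 0.7882
  class_1: TP=89, FN=46+42=88 → 89/177 = 0.5028
  class_2: TP=76, FN=56+71=127 → 76/203 = 0.3744
Lowest is class 'class_2' with recall = 0.374.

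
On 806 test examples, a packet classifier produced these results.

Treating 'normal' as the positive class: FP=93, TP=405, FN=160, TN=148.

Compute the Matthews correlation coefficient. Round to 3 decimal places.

0.312

MCC = (TP·TN − FP·FN) / √((TP+FP)(TP+FN)(TN+FP)(TN+FN))
Numerator = 405·148 − 93·160 = 45060
Denominator = √(498·565·241·308) = √20885532360 = 144518.2769
MCC = 45060 / 144518.2769 = 0.312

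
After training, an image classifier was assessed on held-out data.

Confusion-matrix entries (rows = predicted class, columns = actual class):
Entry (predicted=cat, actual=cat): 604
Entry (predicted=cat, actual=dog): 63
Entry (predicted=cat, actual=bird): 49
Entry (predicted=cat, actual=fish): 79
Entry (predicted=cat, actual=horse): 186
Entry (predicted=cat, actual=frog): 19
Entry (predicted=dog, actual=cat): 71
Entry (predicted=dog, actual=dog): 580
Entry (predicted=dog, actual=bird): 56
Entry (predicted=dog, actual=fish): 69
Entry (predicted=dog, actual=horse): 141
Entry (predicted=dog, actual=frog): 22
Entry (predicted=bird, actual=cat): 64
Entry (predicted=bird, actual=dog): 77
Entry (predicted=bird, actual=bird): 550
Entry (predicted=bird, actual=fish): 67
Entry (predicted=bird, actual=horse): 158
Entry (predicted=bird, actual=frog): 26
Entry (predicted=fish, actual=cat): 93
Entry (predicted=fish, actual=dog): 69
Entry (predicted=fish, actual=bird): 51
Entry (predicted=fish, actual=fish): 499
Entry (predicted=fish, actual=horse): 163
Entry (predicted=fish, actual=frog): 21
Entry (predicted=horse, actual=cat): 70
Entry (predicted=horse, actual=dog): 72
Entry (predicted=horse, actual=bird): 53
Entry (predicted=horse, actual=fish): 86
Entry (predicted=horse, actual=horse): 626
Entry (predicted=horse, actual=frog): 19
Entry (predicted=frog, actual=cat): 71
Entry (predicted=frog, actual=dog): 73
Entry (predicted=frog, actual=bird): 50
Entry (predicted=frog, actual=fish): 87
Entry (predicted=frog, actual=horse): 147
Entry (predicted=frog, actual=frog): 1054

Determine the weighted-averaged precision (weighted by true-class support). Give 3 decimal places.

0.633

Per-class precision (TP/(TP+FP)):
  cat: TP=604, FP=63+49+79+186+19=396 → 604/1000 = 0.6040
  dog: TP=580, FP=71+56+69+141+22=359 → 580/939 = 0.6177
  bird: TP=550, FP=64+77+67+158+26=392 → 550/942 = 0.5839
  fish: TP=499, FP=93+69+51+163+21=397 → 499/896 = 0.5569
  horse: TP=626, FP=70+72+53+86+19=300 → 626/926 = 0.6760
  frog: TP=1054, FP=71+73+50+87+147=428 → 1054/1482 = 0.7112
Weighted-precision = Σ (supportᵢ/N)·precisionᵢ with N=6185: (973/6185)·0.6040 + (934/6185)·0.6177 + (809/6185)·0.5839 + (887/6185)·0.5569 + (1421/6185)·0.6760 + (1161/6185)·0.7112 = 0.633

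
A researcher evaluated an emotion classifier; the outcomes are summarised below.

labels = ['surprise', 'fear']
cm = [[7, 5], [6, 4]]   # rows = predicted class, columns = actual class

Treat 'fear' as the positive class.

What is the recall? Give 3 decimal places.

0.444

Recall = TP/(TP+FN) = 4/(4+5) = 4/9 = 0.444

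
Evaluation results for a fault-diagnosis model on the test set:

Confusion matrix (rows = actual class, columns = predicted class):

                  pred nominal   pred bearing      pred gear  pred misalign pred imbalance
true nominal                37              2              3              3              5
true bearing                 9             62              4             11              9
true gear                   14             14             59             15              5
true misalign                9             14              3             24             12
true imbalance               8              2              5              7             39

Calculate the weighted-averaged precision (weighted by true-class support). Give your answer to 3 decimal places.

Per-class precision (TP/(TP+FP)):
  nominal: TP=37, FP=9+14+9+8=40 → 37/77 = 0.4805
  bearing: TP=62, FP=2+14+14+2=32 → 62/94 = 0.6596
  gear: TP=59, FP=3+4+3+5=15 → 59/74 = 0.7973
  misalign: TP=24, FP=3+11+15+7=36 → 24/60 = 0.4000
  imbalance: TP=39, FP=5+9+5+12=31 → 39/70 = 0.5571
Weighted-precision = Σ (supportᵢ/N)·precisionᵢ with N=375: (50/375)·0.4805 + (95/375)·0.6596 + (107/375)·0.7973 + (62/375)·0.4000 + (61/375)·0.5571 = 0.615

0.615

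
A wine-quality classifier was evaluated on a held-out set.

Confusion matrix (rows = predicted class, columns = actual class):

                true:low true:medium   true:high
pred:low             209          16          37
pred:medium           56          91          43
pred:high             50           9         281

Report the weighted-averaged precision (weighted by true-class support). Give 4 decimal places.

Per-class precision (TP/(TP+FP)):
  low: TP=209, FP=16+37=53 → 209/262 = 0.79771
  medium: TP=91, FP=56+43=99 → 91/190 = 0.47895
  high: TP=281, FP=50+9=59 → 281/340 = 0.82647
Weighted-precision = Σ (supportᵢ/N)·precisionᵢ with N=792: (315/792)·0.79771 + (116/792)·0.47895 + (361/792)·0.82647 = 0.7641

0.7641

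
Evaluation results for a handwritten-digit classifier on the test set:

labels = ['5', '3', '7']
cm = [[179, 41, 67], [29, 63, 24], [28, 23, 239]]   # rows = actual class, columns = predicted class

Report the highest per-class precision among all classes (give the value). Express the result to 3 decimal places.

Per-class precision (TP/(TP+FP)):
  5: TP=179, FP=29+28=57 → 179/236 = 0.7585
  3: TP=63, FP=41+23=64 → 63/127 = 0.4961
  7: TP=239, FP=67+24=91 → 239/330 = 0.7242
Highest is class '5' with precision = 0.758.

0.758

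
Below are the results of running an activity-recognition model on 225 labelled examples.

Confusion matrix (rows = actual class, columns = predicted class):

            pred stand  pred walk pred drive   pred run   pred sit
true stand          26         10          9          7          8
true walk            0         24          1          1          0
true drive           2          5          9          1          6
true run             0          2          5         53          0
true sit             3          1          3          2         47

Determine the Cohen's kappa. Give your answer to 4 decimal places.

Observed agreement pₒ = trace/N = 159/225 = 0.70667
Expected agreement pₑ = Σ (rowᵢ·colᵢ)/N² = (60·31 + 26·42 + 23·27 + 60·64 + 56·61)/225² = 0.21391
κ = (pₒ − pₑ)/(1 − pₑ) = (0.70667 − 0.21391)/(1 − 0.21391) = 0.6268

0.6268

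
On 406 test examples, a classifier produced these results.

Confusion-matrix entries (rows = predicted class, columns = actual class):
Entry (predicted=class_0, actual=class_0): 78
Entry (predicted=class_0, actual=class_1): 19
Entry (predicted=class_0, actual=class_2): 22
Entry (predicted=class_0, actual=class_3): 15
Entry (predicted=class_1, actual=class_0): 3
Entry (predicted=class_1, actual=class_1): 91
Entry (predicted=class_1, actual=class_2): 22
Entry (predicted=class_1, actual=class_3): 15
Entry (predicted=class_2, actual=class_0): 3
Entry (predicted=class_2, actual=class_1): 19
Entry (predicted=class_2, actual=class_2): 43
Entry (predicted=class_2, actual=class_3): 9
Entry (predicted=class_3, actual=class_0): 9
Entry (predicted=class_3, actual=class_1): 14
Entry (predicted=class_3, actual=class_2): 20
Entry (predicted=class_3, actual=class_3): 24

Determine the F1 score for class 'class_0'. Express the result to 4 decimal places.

0.6872

F1 score = 2·TP/(2·TP+FP+FN).
class_0: TP=78, FP=19+22+15=56, FN=3+3+9=15 → 156/227 = 0.68722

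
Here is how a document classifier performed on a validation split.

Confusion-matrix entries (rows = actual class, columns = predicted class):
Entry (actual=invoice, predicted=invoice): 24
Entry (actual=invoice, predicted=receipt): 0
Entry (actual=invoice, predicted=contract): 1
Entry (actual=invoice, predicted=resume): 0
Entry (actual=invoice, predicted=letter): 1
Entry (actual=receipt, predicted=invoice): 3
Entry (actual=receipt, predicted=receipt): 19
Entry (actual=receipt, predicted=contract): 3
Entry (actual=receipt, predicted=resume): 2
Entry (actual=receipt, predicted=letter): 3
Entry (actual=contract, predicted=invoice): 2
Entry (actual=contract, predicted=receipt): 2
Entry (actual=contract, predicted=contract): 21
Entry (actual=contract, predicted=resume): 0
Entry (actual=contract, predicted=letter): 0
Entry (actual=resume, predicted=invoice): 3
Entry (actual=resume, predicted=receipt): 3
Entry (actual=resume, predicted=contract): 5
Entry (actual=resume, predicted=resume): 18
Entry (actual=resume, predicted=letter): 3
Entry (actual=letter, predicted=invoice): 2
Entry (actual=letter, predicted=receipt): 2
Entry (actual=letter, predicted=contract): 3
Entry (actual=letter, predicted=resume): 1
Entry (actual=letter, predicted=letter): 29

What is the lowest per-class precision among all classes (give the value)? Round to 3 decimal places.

Per-class precision (TP/(TP+FP)):
  invoice: TP=24, FP=3+2+3+2=10 → 24/34 = 0.7059
  receipt: TP=19, FP=0+2+3+2=7 → 19/26 = 0.7308
  contract: TP=21, FP=1+3+5+3=12 → 21/33 = 0.6364
  resume: TP=18, FP=0+2+0+1=3 → 18/21 = 0.8571
  letter: TP=29, FP=1+3+0+3=7 → 29/36 = 0.8056
Lowest is class 'contract' with precision = 0.636.

0.636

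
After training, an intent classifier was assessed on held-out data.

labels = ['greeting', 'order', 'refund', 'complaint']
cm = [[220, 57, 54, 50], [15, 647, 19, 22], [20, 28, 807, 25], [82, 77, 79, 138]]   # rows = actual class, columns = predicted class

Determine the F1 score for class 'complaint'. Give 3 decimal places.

Take TP from the diagonal, FP from the rest of the 'complaint' prediction marginal, FN from the rest of the 'complaint' actual marginal.
F1 score = 2·TP/(2·TP+FP+FN).
complaint: TP=138, FP=50+22+25=97, FN=82+77+79=238 → 276/611 = 0.4517

0.452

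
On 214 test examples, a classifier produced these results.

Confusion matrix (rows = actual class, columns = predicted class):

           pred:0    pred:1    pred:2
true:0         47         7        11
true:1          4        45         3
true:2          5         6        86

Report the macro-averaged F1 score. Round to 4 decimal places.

Per-class F1 score (2·TP/(2·TP+FP+FN)):
  0: TP=47, FP=4+5=9, FN=7+11=18 → 94/121 = 0.77686
  1: TP=45, FP=7+6=13, FN=4+3=7 → 90/110 = 0.81818
  2: TP=86, FP=11+3=14, FN=5+6=11 → 172/197 = 0.87310
Macro-F1 score = mean = (0.77686 + 0.81818 + 0.87310) / 3 = 0.8227

0.8227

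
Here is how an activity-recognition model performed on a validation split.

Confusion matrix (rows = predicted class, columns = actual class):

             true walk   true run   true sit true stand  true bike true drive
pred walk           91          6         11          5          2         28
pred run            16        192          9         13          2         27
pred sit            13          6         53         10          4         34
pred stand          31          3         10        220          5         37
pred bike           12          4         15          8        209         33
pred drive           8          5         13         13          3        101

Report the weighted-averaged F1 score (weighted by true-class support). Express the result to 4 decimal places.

0.6763

Per-class F1 score (2·TP/(2·TP+FP+FN)):
  walk: TP=91, FP=6+11+5+2+28=52, FN=16+13+31+12+8=80 → 182/314 = 0.57962
  run: TP=192, FP=16+9+13+2+27=67, FN=6+6+3+4+5=24 → 384/475 = 0.80842
  sit: TP=53, FP=13+6+10+4+34=67, FN=11+9+10+15+13=58 → 106/231 = 0.45887
  stand: TP=220, FP=31+3+10+5+37=86, FN=5+13+10+8+13=49 → 440/575 = 0.76522
  bike: TP=209, FP=12+4+15+8+33=72, FN=2+2+4+5+3=16 → 418/506 = 0.82609
  drive: TP=101, FP=8+5+13+13+3=42, FN=28+27+34+37+33=159 → 202/403 = 0.50124
Weighted-F1 score = Σ (supportᵢ/N)·F1 scoreᵢ with N=1252: (171/1252)·0.57962 + (216/1252)·0.80842 + (111/1252)·0.45887 + (269/1252)·0.76522 + (225/1252)·0.82609 + (260/1252)·0.50124 = 0.6763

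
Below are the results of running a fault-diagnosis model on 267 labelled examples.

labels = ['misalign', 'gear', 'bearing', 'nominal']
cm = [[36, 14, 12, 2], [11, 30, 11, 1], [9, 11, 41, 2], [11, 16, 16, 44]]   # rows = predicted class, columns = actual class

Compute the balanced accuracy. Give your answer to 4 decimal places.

Balanced accuracy = mean of per-class recall.
  misalign: recall = 36/67 = 0.53731
  gear: recall = 30/71 = 0.42254
  bearing: recall = 41/80 = 0.51250
  nominal: recall = 44/49 = 0.89796
Mean = (0.53731 + 0.42254 + 0.51250 + 0.89796) / 4 = 0.5926

0.5926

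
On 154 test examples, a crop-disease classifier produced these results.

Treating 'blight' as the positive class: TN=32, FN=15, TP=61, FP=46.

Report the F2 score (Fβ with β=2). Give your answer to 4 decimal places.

0.7421

Fβ = (1+β²)·TP / ((1+β²)·TP + β²·FN + FP), with β²=4
= 5·61 / (5·61 + 4·15 + 46) = 0.7421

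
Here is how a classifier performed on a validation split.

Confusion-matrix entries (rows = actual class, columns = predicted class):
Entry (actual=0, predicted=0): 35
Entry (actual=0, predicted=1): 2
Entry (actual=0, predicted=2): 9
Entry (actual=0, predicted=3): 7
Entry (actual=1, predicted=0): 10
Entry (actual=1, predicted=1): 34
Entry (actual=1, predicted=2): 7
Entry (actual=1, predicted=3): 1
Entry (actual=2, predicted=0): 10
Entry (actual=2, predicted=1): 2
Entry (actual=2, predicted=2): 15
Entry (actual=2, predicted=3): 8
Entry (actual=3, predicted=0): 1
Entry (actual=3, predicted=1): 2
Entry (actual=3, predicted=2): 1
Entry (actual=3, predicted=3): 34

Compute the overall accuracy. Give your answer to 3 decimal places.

0.663

Accuracy = trace / total = (35+34+15+34=118) / 178 = 118/178 = 0.663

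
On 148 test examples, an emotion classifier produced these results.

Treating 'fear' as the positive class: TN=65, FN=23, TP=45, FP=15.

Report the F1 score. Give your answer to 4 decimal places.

0.7031

Precision = TP/(TP+FP) = 45/60 = 0.7500
Recall = TP/(TP+FN) = 45/68 = 0.6618
F1 = 2·TP/(2·TP+FP+FN) = 90/128 = 0.7031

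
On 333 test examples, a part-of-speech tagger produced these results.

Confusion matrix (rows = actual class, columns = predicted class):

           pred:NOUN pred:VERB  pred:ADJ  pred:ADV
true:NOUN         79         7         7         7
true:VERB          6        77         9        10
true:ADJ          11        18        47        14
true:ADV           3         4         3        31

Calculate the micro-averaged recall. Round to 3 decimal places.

Micro-averaging pools counts across classes: ΣTP=234, ΣFP=99, ΣFN=99.
Micro-recall = TP/(TP+FN) on pooled counts = 0.703 (equals overall accuracy in single-label multiclass).

0.703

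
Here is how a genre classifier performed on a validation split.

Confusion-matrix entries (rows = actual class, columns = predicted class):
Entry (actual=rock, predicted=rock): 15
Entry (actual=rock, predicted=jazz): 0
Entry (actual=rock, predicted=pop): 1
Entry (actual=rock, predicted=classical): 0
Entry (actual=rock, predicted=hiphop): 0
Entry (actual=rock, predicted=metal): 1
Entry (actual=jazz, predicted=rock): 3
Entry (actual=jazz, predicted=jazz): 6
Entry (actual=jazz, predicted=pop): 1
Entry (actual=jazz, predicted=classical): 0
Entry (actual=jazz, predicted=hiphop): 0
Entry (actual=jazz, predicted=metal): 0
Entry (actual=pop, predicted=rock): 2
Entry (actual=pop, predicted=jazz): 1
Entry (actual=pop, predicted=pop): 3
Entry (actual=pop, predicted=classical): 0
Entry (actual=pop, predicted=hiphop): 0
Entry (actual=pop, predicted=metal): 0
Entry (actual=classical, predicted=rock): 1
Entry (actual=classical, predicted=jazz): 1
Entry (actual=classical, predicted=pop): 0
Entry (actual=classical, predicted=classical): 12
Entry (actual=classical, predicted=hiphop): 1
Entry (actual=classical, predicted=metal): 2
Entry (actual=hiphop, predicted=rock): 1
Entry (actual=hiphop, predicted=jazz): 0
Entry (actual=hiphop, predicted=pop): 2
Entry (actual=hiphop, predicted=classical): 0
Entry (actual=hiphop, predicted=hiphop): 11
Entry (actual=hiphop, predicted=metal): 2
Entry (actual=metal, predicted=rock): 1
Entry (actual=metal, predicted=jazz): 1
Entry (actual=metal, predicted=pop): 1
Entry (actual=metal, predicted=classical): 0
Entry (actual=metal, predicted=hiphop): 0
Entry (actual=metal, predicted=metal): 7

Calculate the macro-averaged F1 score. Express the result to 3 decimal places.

Per-class F1 score (2·TP/(2·TP+FP+FN)):
  rock: TP=15, FP=3+2+1+1+1=8, FN=0+1+0+0+1=2 → 30/40 = 0.7500
  jazz: TP=6, FP=0+1+1+0+1=3, FN=3+1+0+0+0=4 → 12/19 = 0.6316
  pop: TP=3, FP=1+1+0+2+1=5, FN=2+1+0+0+0=3 → 6/14 = 0.4286
  classical: TP=12, FP=0+0+0+0+0=0, FN=1+1+0+1+2=5 → 24/29 = 0.8276
  hiphop: TP=11, FP=0+0+0+1+0=1, FN=1+0+2+0+2=5 → 22/28 = 0.7857
  metal: TP=7, FP=1+0+0+2+2=5, FN=1+1+1+0+0=3 → 14/22 = 0.6364
Macro-F1 score = mean = (0.7500 + 0.6316 + 0.4286 + 0.8276 + 0.7857 + 0.6364) / 6 = 0.677

0.677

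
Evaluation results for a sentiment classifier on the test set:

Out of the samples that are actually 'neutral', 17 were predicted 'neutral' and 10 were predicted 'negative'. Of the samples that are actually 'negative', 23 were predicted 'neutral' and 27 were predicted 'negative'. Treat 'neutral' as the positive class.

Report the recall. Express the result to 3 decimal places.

0.630

Recall = TP/(TP+FN) = 17/(17+10) = 17/27 = 0.630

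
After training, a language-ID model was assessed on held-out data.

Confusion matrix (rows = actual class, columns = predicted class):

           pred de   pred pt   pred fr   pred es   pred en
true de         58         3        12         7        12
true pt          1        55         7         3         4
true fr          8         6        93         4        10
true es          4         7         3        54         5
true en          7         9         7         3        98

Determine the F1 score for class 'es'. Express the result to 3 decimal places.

0.750

F1 score = 2·TP/(2·TP+FP+FN).
es: TP=54, FP=7+3+4+3=17, FN=4+7+3+5=19 → 108/144 = 0.7500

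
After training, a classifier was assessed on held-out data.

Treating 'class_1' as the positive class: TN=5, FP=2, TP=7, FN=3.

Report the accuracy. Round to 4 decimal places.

Accuracy = (TP+TN)/N = (7+5)/17 = 0.7059

0.7059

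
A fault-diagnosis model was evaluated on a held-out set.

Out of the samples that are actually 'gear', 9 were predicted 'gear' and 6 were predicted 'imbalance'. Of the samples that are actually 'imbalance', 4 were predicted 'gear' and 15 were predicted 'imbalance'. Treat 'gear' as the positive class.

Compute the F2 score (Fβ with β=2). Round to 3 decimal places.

0.616

Fβ = (1+β²)·TP / ((1+β²)·TP + β²·FN + FP), with β²=4
= 5·9 / (5·9 + 4·6 + 4) = 0.616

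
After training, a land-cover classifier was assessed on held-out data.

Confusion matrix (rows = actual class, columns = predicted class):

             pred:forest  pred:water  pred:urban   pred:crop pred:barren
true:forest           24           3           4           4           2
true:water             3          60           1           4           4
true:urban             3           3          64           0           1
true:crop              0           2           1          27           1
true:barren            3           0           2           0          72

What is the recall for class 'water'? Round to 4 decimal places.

0.8333

Treat 'water' as positive and all other classes as negative.
recall = TP/(TP+FN).
water: TP=60, FN=3+1+4+4=12 → 60/72 = 0.83333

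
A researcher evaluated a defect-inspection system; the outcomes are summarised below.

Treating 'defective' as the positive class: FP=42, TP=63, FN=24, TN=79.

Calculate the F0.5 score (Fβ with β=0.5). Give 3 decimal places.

0.621

Fβ = (1+β²)·TP / ((1+β²)·TP + β²·FN + FP), with β²=1/4
= 1.25·63 / (1.25·63 + 0.25·24 + 42) = 0.621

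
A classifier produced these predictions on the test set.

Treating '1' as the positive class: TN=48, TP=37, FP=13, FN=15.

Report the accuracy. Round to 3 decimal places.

Accuracy = (TP+TN)/N = (37+48)/113 = 0.752

0.752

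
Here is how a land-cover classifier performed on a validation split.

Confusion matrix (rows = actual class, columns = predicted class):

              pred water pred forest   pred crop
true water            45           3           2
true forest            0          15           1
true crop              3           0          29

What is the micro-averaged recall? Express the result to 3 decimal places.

0.908

Micro-averaging pools counts across classes: ΣTP=89, ΣFP=9, ΣFN=9.
Micro-recall = TP/(TP+FN) on pooled counts = 0.908 (equals overall accuracy in single-label multiclass).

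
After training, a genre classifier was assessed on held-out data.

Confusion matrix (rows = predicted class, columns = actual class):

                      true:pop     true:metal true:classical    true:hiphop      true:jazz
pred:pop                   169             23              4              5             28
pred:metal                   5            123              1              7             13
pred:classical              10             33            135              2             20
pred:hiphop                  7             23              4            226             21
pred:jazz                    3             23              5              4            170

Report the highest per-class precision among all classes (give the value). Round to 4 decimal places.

0.8293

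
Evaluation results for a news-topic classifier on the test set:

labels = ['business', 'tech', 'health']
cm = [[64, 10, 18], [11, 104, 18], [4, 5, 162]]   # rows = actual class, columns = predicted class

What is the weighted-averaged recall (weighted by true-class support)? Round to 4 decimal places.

Per-class recall (TP/(TP+FN)):
  business: TP=64, FN=10+18=28 → 64/92 = 0.69565
  tech: TP=104, FN=11+18=29 → 104/133 = 0.78195
  health: TP=162, FN=4+5=9 → 162/171 = 0.94737
Weighted-recall = Σ (supportᵢ/N)·recallᵢ with N=396: (92/396)·0.69565 + (133/396)·0.78195 + (171/396)·0.94737 = 0.8333

0.8333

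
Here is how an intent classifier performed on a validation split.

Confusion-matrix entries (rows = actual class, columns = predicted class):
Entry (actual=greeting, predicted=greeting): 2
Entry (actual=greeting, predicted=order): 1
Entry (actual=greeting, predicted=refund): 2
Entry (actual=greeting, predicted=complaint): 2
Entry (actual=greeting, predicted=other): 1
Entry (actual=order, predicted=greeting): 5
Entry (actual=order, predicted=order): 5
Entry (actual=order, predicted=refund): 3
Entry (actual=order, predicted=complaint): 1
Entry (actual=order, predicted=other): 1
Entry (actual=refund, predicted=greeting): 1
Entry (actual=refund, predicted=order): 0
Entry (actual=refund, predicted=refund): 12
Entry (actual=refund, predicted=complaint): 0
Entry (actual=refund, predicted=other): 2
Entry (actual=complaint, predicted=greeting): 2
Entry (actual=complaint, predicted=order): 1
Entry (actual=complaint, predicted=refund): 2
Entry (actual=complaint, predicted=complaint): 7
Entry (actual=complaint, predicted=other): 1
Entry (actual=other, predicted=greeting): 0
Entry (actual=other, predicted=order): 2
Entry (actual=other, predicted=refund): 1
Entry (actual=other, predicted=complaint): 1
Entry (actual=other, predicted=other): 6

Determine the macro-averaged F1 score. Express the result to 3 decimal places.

0.496

Per-class F1 score (2·TP/(2·TP+FP+FN)):
  greeting: TP=2, FP=5+1+2+0=8, FN=1+2+2+1=6 → 4/18 = 0.2222
  order: TP=5, FP=1+0+1+2=4, FN=5+3+1+1=10 → 10/24 = 0.4167
  refund: TP=12, FP=2+3+2+1=8, FN=1+0+0+2=3 → 24/35 = 0.6857
  complaint: TP=7, FP=2+1+0+1=4, FN=2+1+2+1=6 → 14/24 = 0.5833
  other: TP=6, FP=1+1+2+1=5, FN=0+2+1+1=4 → 12/21 = 0.5714
Macro-F1 score = mean = (0.2222 + 0.4167 + 0.6857 + 0.5833 + 0.5714) / 5 = 0.496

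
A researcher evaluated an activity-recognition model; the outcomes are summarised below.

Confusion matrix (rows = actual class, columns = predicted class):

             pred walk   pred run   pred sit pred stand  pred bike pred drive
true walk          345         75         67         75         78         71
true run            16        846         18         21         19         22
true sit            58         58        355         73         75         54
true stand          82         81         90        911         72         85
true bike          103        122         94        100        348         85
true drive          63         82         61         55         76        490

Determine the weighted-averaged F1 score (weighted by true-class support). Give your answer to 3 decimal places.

Per-class F1 score (2·TP/(2·TP+FP+FN)):
  walk: TP=345, FP=16+58+82+103+63=322, FN=75+67+75+78+71=366 → 690/1378 = 0.5007
  run: TP=846, FP=75+58+81+122+82=418, FN=16+18+21+19+22=96 → 1692/2206 = 0.7670
  sit: TP=355, FP=67+18+90+94+61=330, FN=58+58+73+75+54=318 → 710/1358 = 0.5228
  stand: TP=911, FP=75+21+73+100+55=324, FN=82+81+90+72+85=410 → 1822/2556 = 0.7128
  bike: TP=348, FP=78+19+75+72+76=320, FN=103+122+94+100+85=504 → 696/1520 = 0.4579
  drive: TP=490, FP=71+22+54+85+85=317, FN=63+82+61+55+76=337 → 980/1634 = 0.5998
Weighted-F1 score = Σ (supportᵢ/N)·F1 scoreᵢ with N=5326: (711/5326)·0.5007 + (942/5326)·0.7670 + (673/5326)·0.5228 + (1321/5326)·0.7128 + (852/5326)·0.4579 + (827/5326)·0.5998 = 0.612

0.612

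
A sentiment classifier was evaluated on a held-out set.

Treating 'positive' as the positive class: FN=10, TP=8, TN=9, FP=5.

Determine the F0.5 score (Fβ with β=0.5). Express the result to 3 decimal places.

0.571

Fβ = (1+β²)·TP / ((1+β²)·TP + β²·FN + FP), with β²=1/4
= 1.25·8 / (1.25·8 + 0.25·10 + 5) = 0.571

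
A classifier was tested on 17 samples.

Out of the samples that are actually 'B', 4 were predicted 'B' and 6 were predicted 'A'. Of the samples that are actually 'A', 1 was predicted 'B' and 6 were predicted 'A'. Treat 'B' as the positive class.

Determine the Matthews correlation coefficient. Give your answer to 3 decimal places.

0.278

MCC = (TP·TN − FP·FN) / √((TP+FP)(TP+FN)(TN+FP)(TN+FN))
Numerator = 4·6 − 1·6 = 18
Denominator = √(5·10·7·12) = √4200 = 64.8074
MCC = 18 / 64.8074 = 0.278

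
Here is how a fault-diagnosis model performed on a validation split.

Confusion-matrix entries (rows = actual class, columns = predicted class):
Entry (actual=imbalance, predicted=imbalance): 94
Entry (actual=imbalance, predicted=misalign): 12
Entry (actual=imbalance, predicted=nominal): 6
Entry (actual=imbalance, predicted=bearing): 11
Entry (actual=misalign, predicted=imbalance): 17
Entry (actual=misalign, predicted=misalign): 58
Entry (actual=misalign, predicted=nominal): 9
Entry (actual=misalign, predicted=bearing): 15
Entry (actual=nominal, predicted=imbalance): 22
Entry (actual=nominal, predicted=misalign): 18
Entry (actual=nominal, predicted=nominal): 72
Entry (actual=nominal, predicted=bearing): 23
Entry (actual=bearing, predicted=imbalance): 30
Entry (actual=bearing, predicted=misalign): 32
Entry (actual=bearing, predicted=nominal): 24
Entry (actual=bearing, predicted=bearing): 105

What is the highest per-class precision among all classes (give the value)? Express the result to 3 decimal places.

Per-class precision (TP/(TP+FP)):
  imbalance: TP=94, FP=17+22+30=69 → 94/163 = 0.5767
  misalign: TP=58, FP=12+18+32=62 → 58/120 = 0.4833
  nominal: TP=72, FP=6+9+24=39 → 72/111 = 0.6486
  bearing: TP=105, FP=11+15+23=49 → 105/154 = 0.6818
Highest is class 'bearing' with precision = 0.682.

0.682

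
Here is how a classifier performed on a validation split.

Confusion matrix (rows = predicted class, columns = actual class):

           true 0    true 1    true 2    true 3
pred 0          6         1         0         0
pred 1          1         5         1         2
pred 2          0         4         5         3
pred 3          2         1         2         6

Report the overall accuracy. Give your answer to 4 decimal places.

0.5641

Accuracy = trace / total = (6+5+5+6=22) / 39 = 22/39 = 0.5641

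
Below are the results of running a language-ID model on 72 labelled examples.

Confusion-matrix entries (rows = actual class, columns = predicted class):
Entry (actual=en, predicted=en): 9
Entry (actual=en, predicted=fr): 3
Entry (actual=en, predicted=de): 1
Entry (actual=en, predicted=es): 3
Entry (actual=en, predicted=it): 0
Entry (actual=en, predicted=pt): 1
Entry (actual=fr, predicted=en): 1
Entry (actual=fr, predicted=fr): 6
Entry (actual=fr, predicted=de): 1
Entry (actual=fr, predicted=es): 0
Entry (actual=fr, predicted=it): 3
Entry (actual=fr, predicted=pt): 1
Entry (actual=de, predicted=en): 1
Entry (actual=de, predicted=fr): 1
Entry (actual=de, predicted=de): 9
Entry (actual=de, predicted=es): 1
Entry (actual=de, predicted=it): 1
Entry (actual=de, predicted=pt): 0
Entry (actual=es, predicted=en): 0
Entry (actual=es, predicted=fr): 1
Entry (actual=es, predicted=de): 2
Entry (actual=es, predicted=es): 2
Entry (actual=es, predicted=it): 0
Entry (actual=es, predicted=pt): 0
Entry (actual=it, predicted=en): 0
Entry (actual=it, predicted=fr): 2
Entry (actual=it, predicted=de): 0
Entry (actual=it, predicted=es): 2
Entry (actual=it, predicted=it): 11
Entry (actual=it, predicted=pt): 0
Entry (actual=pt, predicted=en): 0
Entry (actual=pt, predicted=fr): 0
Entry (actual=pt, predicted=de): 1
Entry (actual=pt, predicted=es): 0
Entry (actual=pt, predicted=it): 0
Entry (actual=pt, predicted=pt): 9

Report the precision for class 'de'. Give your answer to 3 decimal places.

0.643

precision = TP/(TP+FP).
de: TP=9, FP=1+1+2+0+1=5 → 9/14 = 0.6429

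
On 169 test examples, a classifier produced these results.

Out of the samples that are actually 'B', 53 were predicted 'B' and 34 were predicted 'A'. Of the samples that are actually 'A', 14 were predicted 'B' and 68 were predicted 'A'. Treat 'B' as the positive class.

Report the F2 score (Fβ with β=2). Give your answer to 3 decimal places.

0.639

Fβ = (1+β²)·TP / ((1+β²)·TP + β²·FN + FP), with β²=4
= 5·53 / (5·53 + 4·34 + 14) = 0.639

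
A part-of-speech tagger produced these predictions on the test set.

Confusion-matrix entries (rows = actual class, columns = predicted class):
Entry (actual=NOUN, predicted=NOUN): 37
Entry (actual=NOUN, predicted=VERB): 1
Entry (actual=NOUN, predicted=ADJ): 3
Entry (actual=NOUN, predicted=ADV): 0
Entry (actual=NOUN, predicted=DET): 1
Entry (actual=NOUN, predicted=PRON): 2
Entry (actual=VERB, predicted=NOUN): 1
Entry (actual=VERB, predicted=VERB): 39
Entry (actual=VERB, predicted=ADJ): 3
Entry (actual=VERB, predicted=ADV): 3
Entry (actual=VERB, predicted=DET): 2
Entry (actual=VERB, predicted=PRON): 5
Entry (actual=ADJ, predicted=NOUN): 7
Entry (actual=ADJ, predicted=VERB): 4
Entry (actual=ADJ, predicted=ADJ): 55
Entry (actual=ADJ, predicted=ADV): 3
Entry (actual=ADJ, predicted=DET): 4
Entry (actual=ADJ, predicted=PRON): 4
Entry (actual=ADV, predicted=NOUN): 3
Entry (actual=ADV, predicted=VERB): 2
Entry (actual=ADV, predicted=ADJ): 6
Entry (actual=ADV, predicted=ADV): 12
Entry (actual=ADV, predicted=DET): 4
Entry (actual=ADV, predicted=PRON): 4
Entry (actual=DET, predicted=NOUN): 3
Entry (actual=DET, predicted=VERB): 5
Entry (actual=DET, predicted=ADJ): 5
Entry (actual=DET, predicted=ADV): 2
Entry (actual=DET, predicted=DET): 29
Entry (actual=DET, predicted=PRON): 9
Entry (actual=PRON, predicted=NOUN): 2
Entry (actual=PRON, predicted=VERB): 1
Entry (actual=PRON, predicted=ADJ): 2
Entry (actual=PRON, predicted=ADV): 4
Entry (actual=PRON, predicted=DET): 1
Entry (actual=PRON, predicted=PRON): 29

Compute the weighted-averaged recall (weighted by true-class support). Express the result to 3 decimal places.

Per-class recall (TP/(TP+FN)):
  NOUN: TP=37, FN=1+3+0+1+2=7 → 37/44 = 0.8409
  VERB: TP=39, FN=1+3+3+2+5=14 → 39/53 = 0.7358
  ADJ: TP=55, FN=7+4+3+4+4=22 → 55/77 = 0.7143
  ADV: TP=12, FN=3+2+6+4+4=19 → 12/31 = 0.3871
  DET: TP=29, FN=3+5+5+2+9=24 → 29/53 = 0.5472
  PRON: TP=29, FN=2+1+2+4+1=10 → 29/39 = 0.7436
Weighted-recall = Σ (supportᵢ/N)·recallᵢ with N=297: (44/297)·0.8409 + (53/297)·0.7358 + (77/297)·0.7143 + (31/297)·0.3871 + (53/297)·0.5472 + (39/297)·0.7436 = 0.677

0.677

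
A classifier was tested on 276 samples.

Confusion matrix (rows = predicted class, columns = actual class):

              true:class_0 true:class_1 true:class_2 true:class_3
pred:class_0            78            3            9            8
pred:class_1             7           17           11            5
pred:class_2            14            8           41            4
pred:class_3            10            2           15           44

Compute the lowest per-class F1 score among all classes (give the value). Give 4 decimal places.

0.4857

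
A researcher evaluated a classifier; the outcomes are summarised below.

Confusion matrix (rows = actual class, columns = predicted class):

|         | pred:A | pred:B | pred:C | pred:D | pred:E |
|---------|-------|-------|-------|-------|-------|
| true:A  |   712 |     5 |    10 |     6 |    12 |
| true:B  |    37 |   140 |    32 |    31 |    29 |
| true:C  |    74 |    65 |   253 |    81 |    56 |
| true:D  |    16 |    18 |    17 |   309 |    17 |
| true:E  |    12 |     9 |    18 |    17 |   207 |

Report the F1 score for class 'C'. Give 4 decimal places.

0.5891

One-vs-rest for 'C': TP = diagonal; FP = other classes predicted 'C'; FN = 'C' predicted as other.
F1 score = 2·TP/(2·TP+FP+FN).
C: TP=253, FP=10+32+17+18=77, FN=74+65+81+56=276 → 506/859 = 0.58906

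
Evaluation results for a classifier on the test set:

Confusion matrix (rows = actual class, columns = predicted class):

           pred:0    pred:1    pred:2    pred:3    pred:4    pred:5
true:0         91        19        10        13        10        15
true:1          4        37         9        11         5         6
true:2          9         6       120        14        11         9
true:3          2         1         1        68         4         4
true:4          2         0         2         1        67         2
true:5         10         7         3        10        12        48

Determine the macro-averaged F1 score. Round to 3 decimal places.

Per-class F1 score (2·TP/(2·TP+FP+FN)):
  0: TP=91, FP=4+9+2+2+10=27, FN=19+10+13+10+15=67 → 182/276 = 0.6594
  1: TP=37, FP=19+6+1+0+7=33, FN=4+9+11+5+6=35 → 74/142 = 0.5211
  2: TP=120, FP=10+9+1+2+3=25, FN=9+6+14+11+9=49 → 240/314 = 0.7643
  3: TP=68, FP=13+11+14+1+10=49, FN=2+1+1+4+4=12 → 136/197 = 0.6904
  4: TP=67, FP=10+5+11+4+12=42, FN=2+0+2+1+2=7 → 134/183 = 0.7322
  5: TP=48, FP=15+6+9+4+2=36, FN=10+7+3+10+12=42 → 96/174 = 0.5517
Macro-F1 score = mean = (0.6594 + 0.5211 + 0.7643 + 0.6904 + 0.7322 + 0.5517) / 6 = 0.653

0.653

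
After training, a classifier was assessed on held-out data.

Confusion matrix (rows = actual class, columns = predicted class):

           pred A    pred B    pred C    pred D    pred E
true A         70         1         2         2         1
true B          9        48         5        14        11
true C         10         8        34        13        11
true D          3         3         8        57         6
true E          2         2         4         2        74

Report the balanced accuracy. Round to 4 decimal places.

0.7083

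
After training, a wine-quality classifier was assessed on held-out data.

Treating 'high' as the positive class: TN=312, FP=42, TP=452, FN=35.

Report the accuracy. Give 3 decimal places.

0.908

Accuracy = (TP+TN)/N = (452+312)/841 = 0.908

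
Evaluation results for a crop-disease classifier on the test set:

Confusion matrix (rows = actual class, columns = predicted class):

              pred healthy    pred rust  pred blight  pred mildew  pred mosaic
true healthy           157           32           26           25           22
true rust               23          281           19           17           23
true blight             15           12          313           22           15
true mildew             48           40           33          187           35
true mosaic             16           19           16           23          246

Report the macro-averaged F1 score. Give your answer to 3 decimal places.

0.701

Per-class F1 score (2·TP/(2·TP+FP+FN)):
  healthy: TP=157, FP=23+15+48+16=102, FN=32+26+25+22=105 → 314/521 = 0.6027
  rust: TP=281, FP=32+12+40+19=103, FN=23+19+17+23=82 → 562/747 = 0.7523
  blight: TP=313, FP=26+19+33+16=94, FN=15+12+22+15=64 → 626/784 = 0.7985
  mildew: TP=187, FP=25+17+22+23=87, FN=48+40+33+35=156 → 374/617 = 0.6062
  mosaic: TP=246, FP=22+23+15+35=95, FN=16+19+16+23=74 → 492/661 = 0.7443
Macro-F1 score = mean = (0.6027 + 0.7523 + 0.7985 + 0.6062 + 0.7443) / 5 = 0.701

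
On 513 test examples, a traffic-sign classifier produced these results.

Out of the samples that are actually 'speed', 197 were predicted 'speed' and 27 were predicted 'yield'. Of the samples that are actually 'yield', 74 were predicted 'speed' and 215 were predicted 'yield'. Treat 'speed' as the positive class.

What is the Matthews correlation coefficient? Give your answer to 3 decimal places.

0.619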